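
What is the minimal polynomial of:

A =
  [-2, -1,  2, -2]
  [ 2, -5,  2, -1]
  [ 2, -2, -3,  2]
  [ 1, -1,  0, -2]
x^3 + 9*x^2 + 27*x + 27

The characteristic polynomial is χ_A(x) = (x + 3)^4, so the eigenvalues are known. The minimal polynomial is
  m_A(x) = Π_λ (x − λ)^{k_λ}
where k_λ is the size of the *largest* Jordan block for λ (equivalently, the smallest k with (A − λI)^k v = 0 for every generalised eigenvector v of λ).

  λ = -3: largest Jordan block has size 3, contributing (x + 3)^3

So m_A(x) = (x + 3)^3 = x^3 + 9*x^2 + 27*x + 27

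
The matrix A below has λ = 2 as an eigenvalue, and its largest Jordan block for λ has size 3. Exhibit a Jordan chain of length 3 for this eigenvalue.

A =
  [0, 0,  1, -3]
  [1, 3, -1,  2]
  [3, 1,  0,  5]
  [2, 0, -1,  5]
A Jordan chain for λ = 2 of length 3:
v_1 = (1, 0, -1, -1)ᵀ
v_2 = (-2, 1, 3, 2)ᵀ
v_3 = (1, 0, 0, 0)ᵀ

Let N = A − (2)·I. We want v_3 with N^3 v_3 = 0 but N^2 v_3 ≠ 0; then v_{j-1} := N · v_j for j = 3, …, 2.

Pick v_3 = (1, 0, 0, 0)ᵀ.
Then v_2 = N · v_3 = (-2, 1, 3, 2)ᵀ.
Then v_1 = N · v_2 = (1, 0, -1, -1)ᵀ.

Sanity check: (A − (2)·I) v_1 = (0, 0, 0, 0)ᵀ = 0. ✓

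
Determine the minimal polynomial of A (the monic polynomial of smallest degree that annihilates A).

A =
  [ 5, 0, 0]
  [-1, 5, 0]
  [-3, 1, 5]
x^3 - 15*x^2 + 75*x - 125

The characteristic polynomial is χ_A(x) = (x - 5)^3, so the eigenvalues are known. The minimal polynomial is
  m_A(x) = Π_λ (x − λ)^{k_λ}
where k_λ is the size of the *largest* Jordan block for λ (equivalently, the smallest k with (A − λI)^k v = 0 for every generalised eigenvector v of λ).

  λ = 5: largest Jordan block has size 3, contributing (x − 5)^3

So m_A(x) = (x - 5)^3 = x^3 - 15*x^2 + 75*x - 125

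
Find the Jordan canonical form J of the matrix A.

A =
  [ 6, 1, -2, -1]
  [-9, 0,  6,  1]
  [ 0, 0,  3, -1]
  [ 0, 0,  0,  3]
J_2(3) ⊕ J_2(3)

The characteristic polynomial is
  det(x·I − A) = x^4 - 12*x^3 + 54*x^2 - 108*x + 81 = (x - 3)^4

Eigenvalues and multiplicities (the geometric multiplicity of λ is n − rank(A − λI), which equals the number of Jordan blocks for λ):
  λ = 3: algebraic multiplicity = 4, geometric multiplicity = 2

Determining the block sizes for each eigenvalue:
  λ = 3: with am = 4 and gm = 2, the partition is not yet determined (e.g. several partitions of 4 into 2 parts exist). Let N = A − (3)·I. Computing rank(N^1) = 2, rank(N^2) = 0; the number of blocks of size ≥ j is rank(N^{j−1}) − rank(N^j), giving [2, 2]. So we have 2 block(s) of size 2 → block sizes [2, 2]

Assembling the blocks gives a Jordan form
J =
  [3, 1, 0, 0]
  [0, 3, 0, 0]
  [0, 0, 3, 1]
  [0, 0, 0, 3]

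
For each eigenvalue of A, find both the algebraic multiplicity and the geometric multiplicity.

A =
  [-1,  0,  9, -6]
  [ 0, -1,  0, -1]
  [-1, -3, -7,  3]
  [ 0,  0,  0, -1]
λ = -4: alg = 2, geom = 1; λ = -1: alg = 2, geom = 1

Step 1 — factor the characteristic polynomial to read off the algebraic multiplicities:
  χ_A(x) = (x + 1)^2*(x + 4)^2

Step 2 — compute geometric multiplicities via the rank-nullity identity g(λ) = n − rank(A − λI):
  rank(A − (-4)·I) = 3, so dim ker(A − (-4)·I) = n − 3 = 1
  rank(A − (-1)·I) = 3, so dim ker(A − (-1)·I) = n − 3 = 1

Summary:
  λ = -4: algebraic multiplicity = 2, geometric multiplicity = 1
  λ = -1: algebraic multiplicity = 2, geometric multiplicity = 1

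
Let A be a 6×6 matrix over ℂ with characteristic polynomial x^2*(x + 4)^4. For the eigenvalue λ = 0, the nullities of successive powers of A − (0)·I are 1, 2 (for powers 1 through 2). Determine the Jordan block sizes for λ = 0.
Block sizes for λ = 0: [2]

From the dimensions of kernels of powers, the number of Jordan blocks of size at least j is d_j − d_{j−1} where d_j = dim ker(N^j) (with d_0 = 0). Computing the differences gives [1, 1].
The number of blocks of size exactly k is (#blocks of size ≥ k) − (#blocks of size ≥ k + 1), so the partition is: 1 block(s) of size 2.
In nonincreasing order the block sizes are [2].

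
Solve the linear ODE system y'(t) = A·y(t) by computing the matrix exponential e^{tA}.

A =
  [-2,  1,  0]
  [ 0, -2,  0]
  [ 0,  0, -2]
e^{tA} =
  [exp(-2*t), t*exp(-2*t), 0]
  [0, exp(-2*t), 0]
  [0, 0, exp(-2*t)]

Strategy: write A = P · J · P⁻¹ where J is a Jordan canonical form, so e^{tA} = P · e^{tJ} · P⁻¹, and e^{tJ} can be computed block-by-block.

A has Jordan form
J =
  [-2,  1,  0]
  [ 0, -2,  0]
  [ 0,  0, -2]
(up to reordering of blocks).

Per-block formulas:
  For a 1×1 block at λ = -2: exp(t · [-2]) = [e^(-2t)].
  For a 2×2 Jordan block J_2(-2): exp(t · J_2(-2)) = e^(-2t)·(I + t·N), where N is the 2×2 nilpotent shift.

After assembling e^{tJ} and conjugating by P, we get:

e^{tA} =
  [exp(-2*t), t*exp(-2*t), 0]
  [0, exp(-2*t), 0]
  [0, 0, exp(-2*t)]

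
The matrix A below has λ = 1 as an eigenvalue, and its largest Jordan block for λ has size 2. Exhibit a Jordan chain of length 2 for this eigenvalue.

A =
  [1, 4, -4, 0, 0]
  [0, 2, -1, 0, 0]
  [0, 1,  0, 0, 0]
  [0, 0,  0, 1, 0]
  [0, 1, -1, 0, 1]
A Jordan chain for λ = 1 of length 2:
v_1 = (4, 1, 1, 0, 1)ᵀ
v_2 = (0, 1, 0, 0, 0)ᵀ

Let N = A − (1)·I. We want v_2 with N^2 v_2 = 0 but N^1 v_2 ≠ 0; then v_{j-1} := N · v_j for j = 2, …, 2.

Pick v_2 = (0, 1, 0, 0, 0)ᵀ.
Then v_1 = N · v_2 = (4, 1, 1, 0, 1)ᵀ.

Sanity check: (A − (1)·I) v_1 = (0, 0, 0, 0, 0)ᵀ = 0. ✓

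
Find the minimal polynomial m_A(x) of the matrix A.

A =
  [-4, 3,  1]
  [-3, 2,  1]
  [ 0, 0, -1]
x^2 + 2*x + 1

The characteristic polynomial is χ_A(x) = (x + 1)^3, so the eigenvalues are known. The minimal polynomial is
  m_A(x) = Π_λ (x − λ)^{k_λ}
where k_λ is the size of the *largest* Jordan block for λ (equivalently, the smallest k with (A − λI)^k v = 0 for every generalised eigenvector v of λ).

  λ = -1: largest Jordan block has size 2, contributing (x + 1)^2

So m_A(x) = (x + 1)^2 = x^2 + 2*x + 1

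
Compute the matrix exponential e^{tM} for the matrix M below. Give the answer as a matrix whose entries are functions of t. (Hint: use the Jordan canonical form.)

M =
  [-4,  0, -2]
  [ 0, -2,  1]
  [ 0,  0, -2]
e^{tM} =
  [exp(-4*t), 0, -exp(-2*t) + exp(-4*t)]
  [0, exp(-2*t), t*exp(-2*t)]
  [0, 0, exp(-2*t)]

Strategy: write M = P · J · P⁻¹ where J is a Jordan canonical form, so e^{tM} = P · e^{tJ} · P⁻¹, and e^{tJ} can be computed block-by-block.

M has Jordan form
J =
  [-4,  0,  0]
  [ 0, -2,  1]
  [ 0,  0, -2]
(up to reordering of blocks).

Per-block formulas:
  For a 1×1 block at λ = -4: exp(t · [-4]) = [e^(-4t)].
  For a 2×2 Jordan block J_2(-2): exp(t · J_2(-2)) = e^(-2t)·(I + t·N), where N is the 2×2 nilpotent shift.

After assembling e^{tJ} and conjugating by P, we get:

e^{tM} =
  [exp(-4*t), 0, -exp(-2*t) + exp(-4*t)]
  [0, exp(-2*t), t*exp(-2*t)]
  [0, 0, exp(-2*t)]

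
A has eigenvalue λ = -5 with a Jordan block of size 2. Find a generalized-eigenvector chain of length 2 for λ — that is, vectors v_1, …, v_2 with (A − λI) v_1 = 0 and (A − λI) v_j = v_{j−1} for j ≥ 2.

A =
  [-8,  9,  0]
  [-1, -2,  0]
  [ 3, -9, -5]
A Jordan chain for λ = -5 of length 2:
v_1 = (-3, -1, 3)ᵀ
v_2 = (1, 0, 0)ᵀ

Let N = A − (-5)·I. We want v_2 with N^2 v_2 = 0 but N^1 v_2 ≠ 0; then v_{j-1} := N · v_j for j = 2, …, 2.

Pick v_2 = (1, 0, 0)ᵀ.
Then v_1 = N · v_2 = (-3, -1, 3)ᵀ.

Sanity check: (A − (-5)·I) v_1 = (0, 0, 0)ᵀ = 0. ✓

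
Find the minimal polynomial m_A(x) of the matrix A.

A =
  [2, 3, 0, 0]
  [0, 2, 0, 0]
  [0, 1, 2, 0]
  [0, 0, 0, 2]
x^2 - 4*x + 4

The characteristic polynomial is χ_A(x) = (x - 2)^4, so the eigenvalues are known. The minimal polynomial is
  m_A(x) = Π_λ (x − λ)^{k_λ}
where k_λ is the size of the *largest* Jordan block for λ (equivalently, the smallest k with (A − λI)^k v = 0 for every generalised eigenvector v of λ).

  λ = 2: largest Jordan block has size 2, contributing (x − 2)^2

So m_A(x) = (x - 2)^2 = x^2 - 4*x + 4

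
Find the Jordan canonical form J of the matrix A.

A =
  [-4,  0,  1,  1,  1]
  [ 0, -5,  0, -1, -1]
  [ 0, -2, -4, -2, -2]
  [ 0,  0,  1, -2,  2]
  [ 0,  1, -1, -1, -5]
J_3(-4) ⊕ J_2(-4)

The characteristic polynomial is
  det(x·I − A) = x^5 + 20*x^4 + 160*x^3 + 640*x^2 + 1280*x + 1024 = (x + 4)^5

Eigenvalues and multiplicities (the geometric multiplicity of λ is n − rank(A − λI), which equals the number of Jordan blocks for λ):
  λ = -4: algebraic multiplicity = 5, geometric multiplicity = 2

Determining the block sizes for each eigenvalue:
  λ = -4: with am = 5 and gm = 2, the partition is not yet determined (e.g. several partitions of 5 into 2 parts exist). Let N = A − (-4)·I. Computing rank(N^1) = 3, rank(N^2) = 1, rank(N^3) = 0; the number of blocks of size ≥ j is rank(N^{j−1}) − rank(N^j), giving [2, 2, 1]. So we have 1 block(s) of size 3, 1 block(s) of size 2 → block sizes [3, 2]

Assembling the blocks gives a Jordan form
J =
  [-4,  1,  0,  0,  0]
  [ 0, -4,  1,  0,  0]
  [ 0,  0, -4,  0,  0]
  [ 0,  0,  0, -4,  1]
  [ 0,  0,  0,  0, -4]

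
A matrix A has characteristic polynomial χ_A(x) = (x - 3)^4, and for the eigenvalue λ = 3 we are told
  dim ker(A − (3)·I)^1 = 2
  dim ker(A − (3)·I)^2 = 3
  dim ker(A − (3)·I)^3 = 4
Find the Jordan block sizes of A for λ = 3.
Block sizes for λ = 3: [3, 1]

From the dimensions of kernels of powers, the number of Jordan blocks of size at least j is d_j − d_{j−1} where d_j = dim ker(N^j) (with d_0 = 0). Computing the differences gives [2, 1, 1].
The number of blocks of size exactly k is (#blocks of size ≥ k) − (#blocks of size ≥ k + 1), so the partition is: 1 block(s) of size 1, 1 block(s) of size 3.
In nonincreasing order the block sizes are [3, 1].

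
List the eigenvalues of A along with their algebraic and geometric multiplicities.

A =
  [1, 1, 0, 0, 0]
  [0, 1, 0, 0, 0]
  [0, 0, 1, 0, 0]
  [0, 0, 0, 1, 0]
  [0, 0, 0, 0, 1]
λ = 1: alg = 5, geom = 4

Step 1 — factor the characteristic polynomial to read off the algebraic multiplicities:
  χ_A(x) = (x - 1)^5

Step 2 — compute geometric multiplicities via the rank-nullity identity g(λ) = n − rank(A − λI):
  rank(A − (1)·I) = 1, so dim ker(A − (1)·I) = n − 1 = 4

Summary:
  λ = 1: algebraic multiplicity = 5, geometric multiplicity = 4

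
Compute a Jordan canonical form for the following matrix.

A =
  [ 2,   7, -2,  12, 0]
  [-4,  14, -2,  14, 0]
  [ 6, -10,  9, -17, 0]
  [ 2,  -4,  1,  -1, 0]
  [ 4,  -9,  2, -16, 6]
J_2(6) ⊕ J_2(6) ⊕ J_1(6)

The characteristic polynomial is
  det(x·I − A) = x^5 - 30*x^4 + 360*x^3 - 2160*x^2 + 6480*x - 7776 = (x - 6)^5

Eigenvalues and multiplicities (the geometric multiplicity of λ is n − rank(A − λI), which equals the number of Jordan blocks for λ):
  λ = 6: algebraic multiplicity = 5, geometric multiplicity = 3

Determining the block sizes for each eigenvalue:
  λ = 6: with am = 5 and gm = 3, the partition is not yet determined (e.g. several partitions of 5 into 3 parts exist). Let N = A − (6)·I. Computing rank(N^1) = 2, rank(N^2) = 0; the number of blocks of size ≥ j is rank(N^{j−1}) − rank(N^j), giving [3, 2]. So we have 2 block(s) of size 2, 1 block(s) of size 1 → block sizes [2, 2, 1]

Assembling the blocks gives a Jordan form
J =
  [6, 1, 0, 0, 0]
  [0, 6, 0, 0, 0]
  [0, 0, 6, 1, 0]
  [0, 0, 0, 6, 0]
  [0, 0, 0, 0, 6]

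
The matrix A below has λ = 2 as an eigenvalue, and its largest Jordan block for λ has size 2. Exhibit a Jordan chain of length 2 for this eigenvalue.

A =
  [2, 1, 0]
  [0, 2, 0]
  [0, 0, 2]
A Jordan chain for λ = 2 of length 2:
v_1 = (1, 0, 0)ᵀ
v_2 = (0, 1, 0)ᵀ

Let N = A − (2)·I. We want v_2 with N^2 v_2 = 0 but N^1 v_2 ≠ 0; then v_{j-1} := N · v_j for j = 2, …, 2.

Pick v_2 = (0, 1, 0)ᵀ.
Then v_1 = N · v_2 = (1, 0, 0)ᵀ.

Sanity check: (A − (2)·I) v_1 = (0, 0, 0)ᵀ = 0. ✓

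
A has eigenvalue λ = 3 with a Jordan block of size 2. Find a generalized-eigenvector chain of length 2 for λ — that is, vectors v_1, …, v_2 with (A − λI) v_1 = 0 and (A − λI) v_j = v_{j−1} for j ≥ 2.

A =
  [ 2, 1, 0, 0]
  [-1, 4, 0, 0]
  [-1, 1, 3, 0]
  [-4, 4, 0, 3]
A Jordan chain for λ = 3 of length 2:
v_1 = (-1, -1, -1, -4)ᵀ
v_2 = (1, 0, 0, 0)ᵀ

Let N = A − (3)·I. We want v_2 with N^2 v_2 = 0 but N^1 v_2 ≠ 0; then v_{j-1} := N · v_j for j = 2, …, 2.

Pick v_2 = (1, 0, 0, 0)ᵀ.
Then v_1 = N · v_2 = (-1, -1, -1, -4)ᵀ.

Sanity check: (A − (3)·I) v_1 = (0, 0, 0, 0)ᵀ = 0. ✓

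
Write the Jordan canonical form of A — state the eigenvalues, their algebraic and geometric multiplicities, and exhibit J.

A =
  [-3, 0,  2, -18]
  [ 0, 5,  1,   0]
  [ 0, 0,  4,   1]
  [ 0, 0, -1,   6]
J_1(-3) ⊕ J_3(5)

The characteristic polynomial is
  det(x·I − A) = x^4 - 12*x^3 + 30*x^2 + 100*x - 375 = (x - 5)^3*(x + 3)

Eigenvalues and multiplicities (the geometric multiplicity of λ is n − rank(A − λI), which equals the number of Jordan blocks for λ):
  λ = -3: algebraic multiplicity = 1, geometric multiplicity = 1
  λ = 5: algebraic multiplicity = 3, geometric multiplicity = 1

Determining the block sizes for each eigenvalue:
  λ = -3: one block (gm = 1), so the single block has size am = 1 → block sizes [1]
  λ = 5: one block (gm = 1), so the single block has size am = 3 → block sizes [3]

Assembling the blocks gives a Jordan form
J =
  [-3, 0, 0, 0]
  [ 0, 5, 1, 0]
  [ 0, 0, 5, 1]
  [ 0, 0, 0, 5]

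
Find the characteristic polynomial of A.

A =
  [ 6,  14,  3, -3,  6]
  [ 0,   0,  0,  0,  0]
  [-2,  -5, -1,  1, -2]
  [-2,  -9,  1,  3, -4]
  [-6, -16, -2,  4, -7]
x^5 - x^4

Expanding det(x·I − A) (e.g. by cofactor expansion or by noting that A is similar to its Jordan form J, which has the same characteristic polynomial as A) gives
  χ_A(x) = x^5 - x^4
which factors as x^4*(x - 1). The eigenvalues (with algebraic multiplicities) are λ = 0 with multiplicity 4, λ = 1 with multiplicity 1.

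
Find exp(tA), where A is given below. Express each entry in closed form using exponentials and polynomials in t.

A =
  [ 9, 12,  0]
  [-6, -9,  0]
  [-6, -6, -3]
e^{tA} =
  [2*exp(3*t) - exp(-3*t), 2*exp(3*t) - 2*exp(-3*t), 0]
  [-exp(3*t) + exp(-3*t), -exp(3*t) + 2*exp(-3*t), 0]
  [-exp(3*t) + exp(-3*t), -exp(3*t) + exp(-3*t), exp(-3*t)]

Strategy: write A = P · J · P⁻¹ where J is a Jordan canonical form, so e^{tA} = P · e^{tJ} · P⁻¹, and e^{tJ} can be computed block-by-block.

A has Jordan form
J =
  [-3,  0, 0]
  [ 0, -3, 0]
  [ 0,  0, 3]
(up to reordering of blocks).

Per-block formulas:
  For a 1×1 block at λ = -3: exp(t · [-3]) = [e^(-3t)].
  For a 1×1 block at λ = 3: exp(t · [3]) = [e^(3t)].

After assembling e^{tJ} and conjugating by P, we get:

e^{tA} =
  [2*exp(3*t) - exp(-3*t), 2*exp(3*t) - 2*exp(-3*t), 0]
  [-exp(3*t) + exp(-3*t), -exp(3*t) + 2*exp(-3*t), 0]
  [-exp(3*t) + exp(-3*t), -exp(3*t) + exp(-3*t), exp(-3*t)]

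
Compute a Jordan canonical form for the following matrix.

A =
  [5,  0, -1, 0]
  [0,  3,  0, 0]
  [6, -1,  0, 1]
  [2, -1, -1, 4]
J_3(3) ⊕ J_1(3)

The characteristic polynomial is
  det(x·I − A) = x^4 - 12*x^3 + 54*x^2 - 108*x + 81 = (x - 3)^4

Eigenvalues and multiplicities (the geometric multiplicity of λ is n − rank(A − λI), which equals the number of Jordan blocks for λ):
  λ = 3: algebraic multiplicity = 4, geometric multiplicity = 2

Determining the block sizes for each eigenvalue:
  λ = 3: with am = 4 and gm = 2, the partition is not yet determined (e.g. several partitions of 4 into 2 parts exist). Let N = A − (3)·I. Computing rank(N^1) = 2, rank(N^2) = 1, rank(N^3) = 0; the number of blocks of size ≥ j is rank(N^{j−1}) − rank(N^j), giving [2, 1, 1]. So we have 1 block(s) of size 3, 1 block(s) of size 1 → block sizes [3, 1]

Assembling the blocks gives a Jordan form
J =
  [3, 1, 0, 0]
  [0, 3, 1, 0]
  [0, 0, 3, 0]
  [0, 0, 0, 3]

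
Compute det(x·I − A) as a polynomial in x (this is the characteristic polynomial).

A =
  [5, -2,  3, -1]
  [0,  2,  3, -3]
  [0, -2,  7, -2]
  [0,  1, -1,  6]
x^4 - 20*x^3 + 150*x^2 - 500*x + 625

Expanding det(x·I − A) (e.g. by cofactor expansion or by noting that A is similar to its Jordan form J, which has the same characteristic polynomial as A) gives
  χ_A(x) = x^4 - 20*x^3 + 150*x^2 - 500*x + 625
which factors as (x - 5)^4. The eigenvalues (with algebraic multiplicities) are λ = 5 with multiplicity 4.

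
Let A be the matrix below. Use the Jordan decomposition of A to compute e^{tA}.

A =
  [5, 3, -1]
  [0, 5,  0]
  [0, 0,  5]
e^{tA} =
  [exp(5*t), 3*t*exp(5*t), -t*exp(5*t)]
  [0, exp(5*t), 0]
  [0, 0, exp(5*t)]

Strategy: write A = P · J · P⁻¹ where J is a Jordan canonical form, so e^{tA} = P · e^{tJ} · P⁻¹, and e^{tJ} can be computed block-by-block.

A has Jordan form
J =
  [5, 1, 0]
  [0, 5, 0]
  [0, 0, 5]
(up to reordering of blocks).

Per-block formulas:
  For a 1×1 block at λ = 5: exp(t · [5]) = [e^(5t)].
  For a 2×2 Jordan block J_2(5): exp(t · J_2(5)) = e^(5t)·(I + t·N), where N is the 2×2 nilpotent shift.

After assembling e^{tJ} and conjugating by P, we get:

e^{tA} =
  [exp(5*t), 3*t*exp(5*t), -t*exp(5*t)]
  [0, exp(5*t), 0]
  [0, 0, exp(5*t)]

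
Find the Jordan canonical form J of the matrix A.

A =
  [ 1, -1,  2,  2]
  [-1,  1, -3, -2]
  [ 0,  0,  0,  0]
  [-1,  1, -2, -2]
J_3(0) ⊕ J_1(0)

The characteristic polynomial is
  det(x·I − A) = x^4

Eigenvalues and multiplicities (the geometric multiplicity of λ is n − rank(A − λI), which equals the number of Jordan blocks for λ):
  λ = 0: algebraic multiplicity = 4, geometric multiplicity = 2

Determining the block sizes for each eigenvalue:
  λ = 0: with am = 4 and gm = 2, the partition is not yet determined (e.g. several partitions of 4 into 2 parts exist). Let N = A − (0)·I. Computing rank(N^1) = 2, rank(N^2) = 1, rank(N^3) = 0; the number of blocks of size ≥ j is rank(N^{j−1}) − rank(N^j), giving [2, 1, 1]. So we have 1 block(s) of size 3, 1 block(s) of size 1 → block sizes [3, 1]

Assembling the blocks gives a Jordan form
J =
  [0, 1, 0, 0]
  [0, 0, 1, 0]
  [0, 0, 0, 0]
  [0, 0, 0, 0]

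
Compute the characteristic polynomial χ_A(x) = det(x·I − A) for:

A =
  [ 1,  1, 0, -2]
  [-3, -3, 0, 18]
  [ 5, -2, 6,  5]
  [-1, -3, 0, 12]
x^4 - 16*x^3 + 88*x^2 - 192*x + 144

Expanding det(x·I − A) (e.g. by cofactor expansion or by noting that A is similar to its Jordan form J, which has the same characteristic polynomial as A) gives
  χ_A(x) = x^4 - 16*x^3 + 88*x^2 - 192*x + 144
which factors as (x - 6)^2*(x - 2)^2. The eigenvalues (with algebraic multiplicities) are λ = 2 with multiplicity 2, λ = 6 with multiplicity 2.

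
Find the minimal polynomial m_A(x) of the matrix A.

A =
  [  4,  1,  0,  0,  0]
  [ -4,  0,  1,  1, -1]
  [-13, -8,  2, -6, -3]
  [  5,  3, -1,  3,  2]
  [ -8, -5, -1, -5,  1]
x^3 - 6*x^2 + 12*x - 8

The characteristic polynomial is χ_A(x) = (x - 2)^5, so the eigenvalues are known. The minimal polynomial is
  m_A(x) = Π_λ (x − λ)^{k_λ}
where k_λ is the size of the *largest* Jordan block for λ (equivalently, the smallest k with (A − λI)^k v = 0 for every generalised eigenvector v of λ).

  λ = 2: largest Jordan block has size 3, contributing (x − 2)^3

So m_A(x) = (x - 2)^3 = x^3 - 6*x^2 + 12*x - 8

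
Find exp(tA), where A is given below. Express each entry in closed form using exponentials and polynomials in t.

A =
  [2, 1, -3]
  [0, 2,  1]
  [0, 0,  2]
e^{tA} =
  [exp(2*t), t*exp(2*t), t^2*exp(2*t)/2 - 3*t*exp(2*t)]
  [0, exp(2*t), t*exp(2*t)]
  [0, 0, exp(2*t)]

Strategy: write A = P · J · P⁻¹ where J is a Jordan canonical form, so e^{tA} = P · e^{tJ} · P⁻¹, and e^{tJ} can be computed block-by-block.

A has Jordan form
J =
  [2, 1, 0]
  [0, 2, 1]
  [0, 0, 2]
(up to reordering of blocks).

Per-block formulas:
  For a 3×3 Jordan block J_3(2): exp(t · J_3(2)) = e^(2t)·(I + t·N + (t^2/2)·N^2), where N is the 3×3 nilpotent shift.

After assembling e^{tJ} and conjugating by P, we get:

e^{tA} =
  [exp(2*t), t*exp(2*t), t^2*exp(2*t)/2 - 3*t*exp(2*t)]
  [0, exp(2*t), t*exp(2*t)]
  [0, 0, exp(2*t)]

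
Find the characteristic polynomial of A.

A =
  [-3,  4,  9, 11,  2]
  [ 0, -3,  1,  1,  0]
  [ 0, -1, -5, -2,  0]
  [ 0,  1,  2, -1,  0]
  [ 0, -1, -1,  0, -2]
x^5 + 14*x^4 + 78*x^3 + 216*x^2 + 297*x + 162

Expanding det(x·I − A) (e.g. by cofactor expansion or by noting that A is similar to its Jordan form J, which has the same characteristic polynomial as A) gives
  χ_A(x) = x^5 + 14*x^4 + 78*x^3 + 216*x^2 + 297*x + 162
which factors as (x + 2)*(x + 3)^4. The eigenvalues (with algebraic multiplicities) are λ = -3 with multiplicity 4, λ = -2 with multiplicity 1.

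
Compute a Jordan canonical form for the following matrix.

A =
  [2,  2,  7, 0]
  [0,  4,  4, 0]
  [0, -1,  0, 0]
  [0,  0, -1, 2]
J_3(2) ⊕ J_1(2)

The characteristic polynomial is
  det(x·I − A) = x^4 - 8*x^3 + 24*x^2 - 32*x + 16 = (x - 2)^4

Eigenvalues and multiplicities (the geometric multiplicity of λ is n − rank(A − λI), which equals the number of Jordan blocks for λ):
  λ = 2: algebraic multiplicity = 4, geometric multiplicity = 2

Determining the block sizes for each eigenvalue:
  λ = 2: with am = 4 and gm = 2, the partition is not yet determined (e.g. several partitions of 4 into 2 parts exist). Let N = A − (2)·I. Computing rank(N^1) = 2, rank(N^2) = 1, rank(N^3) = 0; the number of blocks of size ≥ j is rank(N^{j−1}) − rank(N^j), giving [2, 1, 1]. So we have 1 block(s) of size 3, 1 block(s) of size 1 → block sizes [3, 1]

Assembling the blocks gives a Jordan form
J =
  [2, 1, 0, 0]
  [0, 2, 1, 0]
  [0, 0, 2, 0]
  [0, 0, 0, 2]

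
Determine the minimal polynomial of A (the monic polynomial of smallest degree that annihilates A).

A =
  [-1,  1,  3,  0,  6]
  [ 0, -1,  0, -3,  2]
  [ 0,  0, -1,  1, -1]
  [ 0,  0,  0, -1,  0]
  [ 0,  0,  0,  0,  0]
x^3 + 2*x^2 + x

The characteristic polynomial is χ_A(x) = x*(x + 1)^4, so the eigenvalues are known. The minimal polynomial is
  m_A(x) = Π_λ (x − λ)^{k_λ}
where k_λ is the size of the *largest* Jordan block for λ (equivalently, the smallest k with (A − λI)^k v = 0 for every generalised eigenvector v of λ).

  λ = -1: largest Jordan block has size 2, contributing (x + 1)^2
  λ = 0: largest Jordan block has size 1, contributing (x − 0)

So m_A(x) = x*(x + 1)^2 = x^3 + 2*x^2 + x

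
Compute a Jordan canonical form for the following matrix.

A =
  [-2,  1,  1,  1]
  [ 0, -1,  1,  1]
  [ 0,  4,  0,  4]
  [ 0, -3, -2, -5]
J_3(-2) ⊕ J_1(-2)

The characteristic polynomial is
  det(x·I − A) = x^4 + 8*x^3 + 24*x^2 + 32*x + 16 = (x + 2)^4

Eigenvalues and multiplicities (the geometric multiplicity of λ is n − rank(A − λI), which equals the number of Jordan blocks for λ):
  λ = -2: algebraic multiplicity = 4, geometric multiplicity = 2

Determining the block sizes for each eigenvalue:
  λ = -2: with am = 4 and gm = 2, the partition is not yet determined (e.g. several partitions of 4 into 2 parts exist). Let N = A − (-2)·I. Computing rank(N^1) = 2, rank(N^2) = 1, rank(N^3) = 0; the number of blocks of size ≥ j is rank(N^{j−1}) − rank(N^j), giving [2, 1, 1]. So we have 1 block(s) of size 3, 1 block(s) of size 1 → block sizes [3, 1]

Assembling the blocks gives a Jordan form
J =
  [-2,  1,  0,  0]
  [ 0, -2,  1,  0]
  [ 0,  0, -2,  0]
  [ 0,  0,  0, -2]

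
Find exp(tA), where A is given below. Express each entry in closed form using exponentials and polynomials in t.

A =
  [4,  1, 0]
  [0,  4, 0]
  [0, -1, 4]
e^{tA} =
  [exp(4*t), t*exp(4*t), 0]
  [0, exp(4*t), 0]
  [0, -t*exp(4*t), exp(4*t)]

Strategy: write A = P · J · P⁻¹ where J is a Jordan canonical form, so e^{tA} = P · e^{tJ} · P⁻¹, and e^{tJ} can be computed block-by-block.

A has Jordan form
J =
  [4, 1, 0]
  [0, 4, 0]
  [0, 0, 4]
(up to reordering of blocks).

Per-block formulas:
  For a 2×2 Jordan block J_2(4): exp(t · J_2(4)) = e^(4t)·(I + t·N), where N is the 2×2 nilpotent shift.
  For a 1×1 block at λ = 4: exp(t · [4]) = [e^(4t)].

After assembling e^{tJ} and conjugating by P, we get:

e^{tA} =
  [exp(4*t), t*exp(4*t), 0]
  [0, exp(4*t), 0]
  [0, -t*exp(4*t), exp(4*t)]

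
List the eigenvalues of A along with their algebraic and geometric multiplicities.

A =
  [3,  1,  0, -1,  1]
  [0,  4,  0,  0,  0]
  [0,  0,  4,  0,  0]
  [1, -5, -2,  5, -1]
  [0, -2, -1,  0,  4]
λ = 4: alg = 5, geom = 3

Step 1 — factor the characteristic polynomial to read off the algebraic multiplicities:
  χ_A(x) = (x - 4)^5

Step 2 — compute geometric multiplicities via the rank-nullity identity g(λ) = n − rank(A − λI):
  rank(A − (4)·I) = 2, so dim ker(A − (4)·I) = n − 2 = 3

Summary:
  λ = 4: algebraic multiplicity = 5, geometric multiplicity = 3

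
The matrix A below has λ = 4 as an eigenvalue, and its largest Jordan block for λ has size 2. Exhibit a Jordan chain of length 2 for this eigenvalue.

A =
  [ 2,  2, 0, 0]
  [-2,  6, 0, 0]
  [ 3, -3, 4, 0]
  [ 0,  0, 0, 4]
A Jordan chain for λ = 4 of length 2:
v_1 = (-2, -2, 3, 0)ᵀ
v_2 = (1, 0, 0, 0)ᵀ

Let N = A − (4)·I. We want v_2 with N^2 v_2 = 0 but N^1 v_2 ≠ 0; then v_{j-1} := N · v_j for j = 2, …, 2.

Pick v_2 = (1, 0, 0, 0)ᵀ.
Then v_1 = N · v_2 = (-2, -2, 3, 0)ᵀ.

Sanity check: (A − (4)·I) v_1 = (0, 0, 0, 0)ᵀ = 0. ✓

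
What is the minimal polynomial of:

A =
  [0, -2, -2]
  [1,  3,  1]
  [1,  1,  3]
x^2 - 4*x + 4

The characteristic polynomial is χ_A(x) = (x - 2)^3, so the eigenvalues are known. The minimal polynomial is
  m_A(x) = Π_λ (x − λ)^{k_λ}
where k_λ is the size of the *largest* Jordan block for λ (equivalently, the smallest k with (A − λI)^k v = 0 for every generalised eigenvector v of λ).

  λ = 2: largest Jordan block has size 2, contributing (x − 2)^2

So m_A(x) = (x - 2)^2 = x^2 - 4*x + 4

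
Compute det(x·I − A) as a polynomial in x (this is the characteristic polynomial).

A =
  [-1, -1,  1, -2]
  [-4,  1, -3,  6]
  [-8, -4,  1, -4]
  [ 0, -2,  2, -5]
x^4 + 4*x^3 + 6*x^2 + 4*x + 1

Expanding det(x·I − A) (e.g. by cofactor expansion or by noting that A is similar to its Jordan form J, which has the same characteristic polynomial as A) gives
  χ_A(x) = x^4 + 4*x^3 + 6*x^2 + 4*x + 1
which factors as (x + 1)^4. The eigenvalues (with algebraic multiplicities) are λ = -1 with multiplicity 4.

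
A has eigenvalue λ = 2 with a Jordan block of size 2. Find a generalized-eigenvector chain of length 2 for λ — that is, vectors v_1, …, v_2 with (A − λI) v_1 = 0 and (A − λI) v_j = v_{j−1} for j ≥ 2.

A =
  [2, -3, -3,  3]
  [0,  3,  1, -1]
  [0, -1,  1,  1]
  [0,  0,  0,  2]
A Jordan chain for λ = 2 of length 2:
v_1 = (-3, 1, -1, 0)ᵀ
v_2 = (0, 1, 0, 0)ᵀ

Let N = A − (2)·I. We want v_2 with N^2 v_2 = 0 but N^1 v_2 ≠ 0; then v_{j-1} := N · v_j for j = 2, …, 2.

Pick v_2 = (0, 1, 0, 0)ᵀ.
Then v_1 = N · v_2 = (-3, 1, -1, 0)ᵀ.

Sanity check: (A − (2)·I) v_1 = (0, 0, 0, 0)ᵀ = 0. ✓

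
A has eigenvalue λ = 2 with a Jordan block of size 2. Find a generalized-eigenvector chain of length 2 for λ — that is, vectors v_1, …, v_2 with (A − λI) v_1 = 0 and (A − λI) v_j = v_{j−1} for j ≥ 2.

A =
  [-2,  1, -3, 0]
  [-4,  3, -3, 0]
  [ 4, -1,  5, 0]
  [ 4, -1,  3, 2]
A Jordan chain for λ = 2 of length 2:
v_1 = (-4, -4, 4, 4)ᵀ
v_2 = (1, 0, 0, 0)ᵀ

Let N = A − (2)·I. We want v_2 with N^2 v_2 = 0 but N^1 v_2 ≠ 0; then v_{j-1} := N · v_j for j = 2, …, 2.

Pick v_2 = (1, 0, 0, 0)ᵀ.
Then v_1 = N · v_2 = (-4, -4, 4, 4)ᵀ.

Sanity check: (A − (2)·I) v_1 = (0, 0, 0, 0)ᵀ = 0. ✓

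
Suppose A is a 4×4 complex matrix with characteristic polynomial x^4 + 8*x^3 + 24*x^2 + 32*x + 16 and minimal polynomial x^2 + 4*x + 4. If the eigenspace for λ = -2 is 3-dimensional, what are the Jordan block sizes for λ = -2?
Block sizes for λ = -2: [2, 1, 1]

Step 1 — from the characteristic polynomial, algebraic multiplicity of λ = -2 is 4. From dim ker(A − (-2)·I) = 3, there are exactly 3 Jordan blocks for λ = -2.
Step 2 — from the minimal polynomial, the factor (x + 2)^2 tells us the largest block for λ = -2 has size 2.
Step 3 — with total size 4, 3 blocks, and largest block 2, the block sizes (in nonincreasing order) are [2, 1, 1].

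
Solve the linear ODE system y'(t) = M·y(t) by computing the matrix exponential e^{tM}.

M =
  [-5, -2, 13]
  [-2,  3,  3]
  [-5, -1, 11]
e^{tM} =
  [3*t^2*exp(3*t)/2 - 8*t*exp(3*t) + exp(3*t), 3*t^2*exp(3*t)/2 - 2*t*exp(3*t), -3*t^2*exp(3*t) + 13*t*exp(3*t)]
  [t^2*exp(3*t)/2 - 2*t*exp(3*t), t^2*exp(3*t)/2 + exp(3*t), -t^2*exp(3*t) + 3*t*exp(3*t)]
  [t^2*exp(3*t) - 5*t*exp(3*t), t^2*exp(3*t) - t*exp(3*t), -2*t^2*exp(3*t) + 8*t*exp(3*t) + exp(3*t)]

Strategy: write M = P · J · P⁻¹ where J is a Jordan canonical form, so e^{tM} = P · e^{tJ} · P⁻¹, and e^{tJ} can be computed block-by-block.

M has Jordan form
J =
  [3, 1, 0]
  [0, 3, 1]
  [0, 0, 3]
(up to reordering of blocks).

Per-block formulas:
  For a 3×3 Jordan block J_3(3): exp(t · J_3(3)) = e^(3t)·(I + t·N + (t^2/2)·N^2), where N is the 3×3 nilpotent shift.

After assembling e^{tJ} and conjugating by P, we get:

e^{tM} =
  [3*t^2*exp(3*t)/2 - 8*t*exp(3*t) + exp(3*t), 3*t^2*exp(3*t)/2 - 2*t*exp(3*t), -3*t^2*exp(3*t) + 13*t*exp(3*t)]
  [t^2*exp(3*t)/2 - 2*t*exp(3*t), t^2*exp(3*t)/2 + exp(3*t), -t^2*exp(3*t) + 3*t*exp(3*t)]
  [t^2*exp(3*t) - 5*t*exp(3*t), t^2*exp(3*t) - t*exp(3*t), -2*t^2*exp(3*t) + 8*t*exp(3*t) + exp(3*t)]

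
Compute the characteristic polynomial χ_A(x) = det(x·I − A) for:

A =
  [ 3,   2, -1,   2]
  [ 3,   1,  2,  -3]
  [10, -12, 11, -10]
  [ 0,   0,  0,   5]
x^4 - 20*x^3 + 150*x^2 - 500*x + 625

Expanding det(x·I − A) (e.g. by cofactor expansion or by noting that A is similar to its Jordan form J, which has the same characteristic polynomial as A) gives
  χ_A(x) = x^4 - 20*x^3 + 150*x^2 - 500*x + 625
which factors as (x - 5)^4. The eigenvalues (with algebraic multiplicities) are λ = 5 with multiplicity 4.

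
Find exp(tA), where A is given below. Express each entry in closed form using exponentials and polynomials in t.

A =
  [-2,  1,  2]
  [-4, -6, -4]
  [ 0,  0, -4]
e^{tA} =
  [2*t*exp(-4*t) + exp(-4*t), t*exp(-4*t), 2*t*exp(-4*t)]
  [-4*t*exp(-4*t), -2*t*exp(-4*t) + exp(-4*t), -4*t*exp(-4*t)]
  [0, 0, exp(-4*t)]

Strategy: write A = P · J · P⁻¹ where J is a Jordan canonical form, so e^{tA} = P · e^{tJ} · P⁻¹, and e^{tJ} can be computed block-by-block.

A has Jordan form
J =
  [-4,  1,  0]
  [ 0, -4,  0]
  [ 0,  0, -4]
(up to reordering of blocks).

Per-block formulas:
  For a 2×2 Jordan block J_2(-4): exp(t · J_2(-4)) = e^(-4t)·(I + t·N), where N is the 2×2 nilpotent shift.
  For a 1×1 block at λ = -4: exp(t · [-4]) = [e^(-4t)].

After assembling e^{tJ} and conjugating by P, we get:

e^{tA} =
  [2*t*exp(-4*t) + exp(-4*t), t*exp(-4*t), 2*t*exp(-4*t)]
  [-4*t*exp(-4*t), -2*t*exp(-4*t) + exp(-4*t), -4*t*exp(-4*t)]
  [0, 0, exp(-4*t)]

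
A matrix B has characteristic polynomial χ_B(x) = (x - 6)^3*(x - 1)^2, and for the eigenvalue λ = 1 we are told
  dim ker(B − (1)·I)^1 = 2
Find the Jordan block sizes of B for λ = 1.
Block sizes for λ = 1: [1, 1]

From the dimensions of kernels of powers, the number of Jordan blocks of size at least j is d_j − d_{j−1} where d_j = dim ker(N^j) (with d_0 = 0). Computing the differences gives [2].
The number of blocks of size exactly k is (#blocks of size ≥ k) − (#blocks of size ≥ k + 1), so the partition is: 2 block(s) of size 1.
In nonincreasing order the block sizes are [1, 1].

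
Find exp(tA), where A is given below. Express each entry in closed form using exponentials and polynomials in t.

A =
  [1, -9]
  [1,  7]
e^{tA} =
  [-3*t*exp(4*t) + exp(4*t), -9*t*exp(4*t)]
  [t*exp(4*t), 3*t*exp(4*t) + exp(4*t)]

Strategy: write A = P · J · P⁻¹ where J is a Jordan canonical form, so e^{tA} = P · e^{tJ} · P⁻¹, and e^{tJ} can be computed block-by-block.

A has Jordan form
J =
  [4, 1]
  [0, 4]
(up to reordering of blocks).

Per-block formulas:
  For a 2×2 Jordan block J_2(4): exp(t · J_2(4)) = e^(4t)·(I + t·N), where N is the 2×2 nilpotent shift.

After assembling e^{tJ} and conjugating by P, we get:

e^{tA} =
  [-3*t*exp(4*t) + exp(4*t), -9*t*exp(4*t)]
  [t*exp(4*t), 3*t*exp(4*t) + exp(4*t)]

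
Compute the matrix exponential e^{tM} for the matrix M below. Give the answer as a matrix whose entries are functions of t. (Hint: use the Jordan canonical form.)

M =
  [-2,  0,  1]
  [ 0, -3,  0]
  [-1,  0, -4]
e^{tM} =
  [t*exp(-3*t) + exp(-3*t), 0, t*exp(-3*t)]
  [0, exp(-3*t), 0]
  [-t*exp(-3*t), 0, -t*exp(-3*t) + exp(-3*t)]

Strategy: write M = P · J · P⁻¹ where J is a Jordan canonical form, so e^{tM} = P · e^{tJ} · P⁻¹, and e^{tJ} can be computed block-by-block.

M has Jordan form
J =
  [-3,  1,  0]
  [ 0, -3,  0]
  [ 0,  0, -3]
(up to reordering of blocks).

Per-block formulas:
  For a 1×1 block at λ = -3: exp(t · [-3]) = [e^(-3t)].
  For a 2×2 Jordan block J_2(-3): exp(t · J_2(-3)) = e^(-3t)·(I + t·N), where N is the 2×2 nilpotent shift.

After assembling e^{tJ} and conjugating by P, we get:

e^{tM} =
  [t*exp(-3*t) + exp(-3*t), 0, t*exp(-3*t)]
  [0, exp(-3*t), 0]
  [-t*exp(-3*t), 0, -t*exp(-3*t) + exp(-3*t)]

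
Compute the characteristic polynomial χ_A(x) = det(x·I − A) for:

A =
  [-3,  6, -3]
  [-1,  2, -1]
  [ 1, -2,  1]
x^3

Expanding det(x·I − A) (e.g. by cofactor expansion or by noting that A is similar to its Jordan form J, which has the same characteristic polynomial as A) gives
  χ_A(x) = x^3
which factors as x^3. The eigenvalues (with algebraic multiplicities) are λ = 0 with multiplicity 3.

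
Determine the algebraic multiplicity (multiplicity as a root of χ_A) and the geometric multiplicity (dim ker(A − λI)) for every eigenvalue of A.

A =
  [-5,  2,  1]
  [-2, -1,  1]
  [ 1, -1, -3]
λ = -3: alg = 3, geom = 1

Step 1 — factor the characteristic polynomial to read off the algebraic multiplicities:
  χ_A(x) = (x + 3)^3

Step 2 — compute geometric multiplicities via the rank-nullity identity g(λ) = n − rank(A − λI):
  rank(A − (-3)·I) = 2, so dim ker(A − (-3)·I) = n − 2 = 1

Summary:
  λ = -3: algebraic multiplicity = 3, geometric multiplicity = 1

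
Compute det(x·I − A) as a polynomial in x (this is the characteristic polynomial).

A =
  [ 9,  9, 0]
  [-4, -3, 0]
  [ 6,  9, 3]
x^3 - 9*x^2 + 27*x - 27

Expanding det(x·I − A) (e.g. by cofactor expansion or by noting that A is similar to its Jordan form J, which has the same characteristic polynomial as A) gives
  χ_A(x) = x^3 - 9*x^2 + 27*x - 27
which factors as (x - 3)^3. The eigenvalues (with algebraic multiplicities) are λ = 3 with multiplicity 3.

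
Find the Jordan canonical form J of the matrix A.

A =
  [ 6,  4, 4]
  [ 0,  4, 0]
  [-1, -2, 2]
J_2(4) ⊕ J_1(4)

The characteristic polynomial is
  det(x·I − A) = x^3 - 12*x^2 + 48*x - 64 = (x - 4)^3

Eigenvalues and multiplicities (the geometric multiplicity of λ is n − rank(A − λI), which equals the number of Jordan blocks for λ):
  λ = 4: algebraic multiplicity = 3, geometric multiplicity = 2

Determining the block sizes for each eigenvalue:
  λ = 4: 2 blocks summing to 3 forces exactly one block of size 2 and the rest size 1 → block sizes [2, 1]

Assembling the blocks gives a Jordan form
J =
  [4, 1, 0]
  [0, 4, 0]
  [0, 0, 4]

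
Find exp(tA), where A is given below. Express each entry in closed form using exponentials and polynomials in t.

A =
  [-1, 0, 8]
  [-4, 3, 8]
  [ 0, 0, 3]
e^{tA} =
  [exp(-t), 0, 2*exp(3*t) - 2*exp(-t)]
  [-exp(3*t) + exp(-t), exp(3*t), 2*exp(3*t) - 2*exp(-t)]
  [0, 0, exp(3*t)]

Strategy: write A = P · J · P⁻¹ where J is a Jordan canonical form, so e^{tA} = P · e^{tJ} · P⁻¹, and e^{tJ} can be computed block-by-block.

A has Jordan form
J =
  [-1, 0, 0]
  [ 0, 3, 0]
  [ 0, 0, 3]
(up to reordering of blocks).

Per-block formulas:
  For a 1×1 block at λ = 3: exp(t · [3]) = [e^(3t)].
  For a 1×1 block at λ = -1: exp(t · [-1]) = [e^(-1t)].

After assembling e^{tJ} and conjugating by P, we get:

e^{tA} =
  [exp(-t), 0, 2*exp(3*t) - 2*exp(-t)]
  [-exp(3*t) + exp(-t), exp(3*t), 2*exp(3*t) - 2*exp(-t)]
  [0, 0, exp(3*t)]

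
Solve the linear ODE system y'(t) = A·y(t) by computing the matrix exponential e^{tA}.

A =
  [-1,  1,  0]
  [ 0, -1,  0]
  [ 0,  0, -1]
e^{tA} =
  [exp(-t), t*exp(-t), 0]
  [0, exp(-t), 0]
  [0, 0, exp(-t)]

Strategy: write A = P · J · P⁻¹ where J is a Jordan canonical form, so e^{tA} = P · e^{tJ} · P⁻¹, and e^{tJ} can be computed block-by-block.

A has Jordan form
J =
  [-1,  1,  0]
  [ 0, -1,  0]
  [ 0,  0, -1]
(up to reordering of blocks).

Per-block formulas:
  For a 1×1 block at λ = -1: exp(t · [-1]) = [e^(-1t)].
  For a 2×2 Jordan block J_2(-1): exp(t · J_2(-1)) = e^(-1t)·(I + t·N), where N is the 2×2 nilpotent shift.

After assembling e^{tJ} and conjugating by P, we get:

e^{tA} =
  [exp(-t), t*exp(-t), 0]
  [0, exp(-t), 0]
  [0, 0, exp(-t)]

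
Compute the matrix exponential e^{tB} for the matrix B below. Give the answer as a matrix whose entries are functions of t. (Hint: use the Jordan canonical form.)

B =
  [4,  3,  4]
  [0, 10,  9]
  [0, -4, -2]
e^{tB} =
  [exp(4*t), t^2*exp(4*t) + 3*t*exp(4*t), 3*t^2*exp(4*t)/2 + 4*t*exp(4*t)]
  [0, 6*t*exp(4*t) + exp(4*t), 9*t*exp(4*t)]
  [0, -4*t*exp(4*t), -6*t*exp(4*t) + exp(4*t)]

Strategy: write B = P · J · P⁻¹ where J is a Jordan canonical form, so e^{tB} = P · e^{tJ} · P⁻¹, and e^{tJ} can be computed block-by-block.

B has Jordan form
J =
  [4, 1, 0]
  [0, 4, 1]
  [0, 0, 4]
(up to reordering of blocks).

Per-block formulas:
  For a 3×3 Jordan block J_3(4): exp(t · J_3(4)) = e^(4t)·(I + t·N + (t^2/2)·N^2), where N is the 3×3 nilpotent shift.

After assembling e^{tJ} and conjugating by P, we get:

e^{tB} =
  [exp(4*t), t^2*exp(4*t) + 3*t*exp(4*t), 3*t^2*exp(4*t)/2 + 4*t*exp(4*t)]
  [0, 6*t*exp(4*t) + exp(4*t), 9*t*exp(4*t)]
  [0, -4*t*exp(4*t), -6*t*exp(4*t) + exp(4*t)]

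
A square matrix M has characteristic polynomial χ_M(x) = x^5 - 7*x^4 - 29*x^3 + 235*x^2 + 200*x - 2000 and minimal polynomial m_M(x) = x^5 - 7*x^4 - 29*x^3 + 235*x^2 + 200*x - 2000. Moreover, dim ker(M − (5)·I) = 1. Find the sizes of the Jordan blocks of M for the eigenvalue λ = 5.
Block sizes for λ = 5: [3]

Step 1 — from the characteristic polynomial, algebraic multiplicity of λ = 5 is 3. From dim ker(M − (5)·I) = 1, there are exactly 1 Jordan blocks for λ = 5.
Step 2 — from the minimal polynomial, the factor (x − 5)^3 tells us the largest block for λ = 5 has size 3.
Step 3 — with total size 3, 1 blocks, and largest block 3, the block sizes (in nonincreasing order) are [3].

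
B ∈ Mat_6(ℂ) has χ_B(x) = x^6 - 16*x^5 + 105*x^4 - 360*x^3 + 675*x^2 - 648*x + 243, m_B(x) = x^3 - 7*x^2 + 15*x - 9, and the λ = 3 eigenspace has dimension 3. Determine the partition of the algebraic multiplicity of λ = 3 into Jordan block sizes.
Block sizes for λ = 3: [2, 2, 1]

Step 1 — from the characteristic polynomial, algebraic multiplicity of λ = 3 is 5. From dim ker(B − (3)·I) = 3, there are exactly 3 Jordan blocks for λ = 3.
Step 2 — from the minimal polynomial, the factor (x − 3)^2 tells us the largest block for λ = 3 has size 2.
Step 3 — with total size 5, 3 blocks, and largest block 2, the block sizes (in nonincreasing order) are [2, 2, 1].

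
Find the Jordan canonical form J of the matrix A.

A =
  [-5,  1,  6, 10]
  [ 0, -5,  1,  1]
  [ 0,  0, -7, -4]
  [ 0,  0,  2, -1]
J_3(-5) ⊕ J_1(-3)

The characteristic polynomial is
  det(x·I − A) = x^4 + 18*x^3 + 120*x^2 + 350*x + 375 = (x + 3)*(x + 5)^3

Eigenvalues and multiplicities (the geometric multiplicity of λ is n − rank(A − λI), which equals the number of Jordan blocks for λ):
  λ = -5: algebraic multiplicity = 3, geometric multiplicity = 1
  λ = -3: algebraic multiplicity = 1, geometric multiplicity = 1

Determining the block sizes for each eigenvalue:
  λ = -5: one block (gm = 1), so the single block has size am = 3 → block sizes [3]
  λ = -3: one block (gm = 1), so the single block has size am = 1 → block sizes [1]

Assembling the blocks gives a Jordan form
J =
  [-5,  1,  0,  0]
  [ 0, -5,  1,  0]
  [ 0,  0, -5,  0]
  [ 0,  0,  0, -3]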